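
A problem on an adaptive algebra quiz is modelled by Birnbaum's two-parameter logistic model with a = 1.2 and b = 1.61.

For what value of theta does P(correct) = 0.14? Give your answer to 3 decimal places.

0.097

P(theta) = 1 / (1 + exp(−a(theta − b)))
logit = ln(0.1400/0.8600) = -1.8153
theta = b + logit/(a) = 1.61 + (-1.8153)/1.2000 = 0.0973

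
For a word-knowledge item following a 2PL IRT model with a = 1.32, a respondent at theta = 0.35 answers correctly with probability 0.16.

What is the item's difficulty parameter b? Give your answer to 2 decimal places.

P(theta) = 1 / (1 + exp(−a(theta − b)))
logit(0.16) = ln(0.16/0.84) = -1.6582
b = theta − logit/(a) = 0.35 − (-1.6582)/1.3200 = 1.6062

1.61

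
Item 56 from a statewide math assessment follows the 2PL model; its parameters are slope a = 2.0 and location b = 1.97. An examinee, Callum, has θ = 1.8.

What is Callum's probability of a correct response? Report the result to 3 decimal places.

0.416

P(θ) = 1 / (1 + exp(−a(θ − b)))
Exponent: 2.0 × (1.8 − 1.97) = -0.3400
1/(1 + e^{0.3400}) = 0.4158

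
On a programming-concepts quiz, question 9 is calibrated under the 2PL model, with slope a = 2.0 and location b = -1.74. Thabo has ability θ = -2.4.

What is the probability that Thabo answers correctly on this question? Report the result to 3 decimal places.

P(θ) = 1 / (1 + exp(−a(θ − b)))
Exponent: 2.0 × (-2.4 − (-1.74)) = -1.3200
1/(1 + e^{1.3200}) = 0.2108

0.211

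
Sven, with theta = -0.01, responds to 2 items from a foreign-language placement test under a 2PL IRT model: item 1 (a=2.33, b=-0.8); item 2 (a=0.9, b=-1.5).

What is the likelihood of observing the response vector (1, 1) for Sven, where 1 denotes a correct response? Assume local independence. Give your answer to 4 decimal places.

P(theta) = 1 / (1 + exp(−a(theta − b)))
P_1 = 1/(1+e^{-1.8407}) = 0.8630
P_2 = 1/(1+e^{-1.3410}) = 0.7927
L = P_1 × P_2 = 0.8630 × 0.7927 = 0.68409

0.6841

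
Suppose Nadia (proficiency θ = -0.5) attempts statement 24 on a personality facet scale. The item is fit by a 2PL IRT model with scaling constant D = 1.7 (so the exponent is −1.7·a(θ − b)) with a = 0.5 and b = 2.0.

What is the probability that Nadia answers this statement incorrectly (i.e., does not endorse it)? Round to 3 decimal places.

0.893

P(θ) = 1 / (1 + exp(−D·a(θ − b)))
Exponent: 1.7 × 0.5 × (-0.5 − 2.0) = -2.1250
1/(1 + e^{2.1250}) = 0.1067
P = 0.1067
P(incorrect) = 1 − 0.1067 = 0.8933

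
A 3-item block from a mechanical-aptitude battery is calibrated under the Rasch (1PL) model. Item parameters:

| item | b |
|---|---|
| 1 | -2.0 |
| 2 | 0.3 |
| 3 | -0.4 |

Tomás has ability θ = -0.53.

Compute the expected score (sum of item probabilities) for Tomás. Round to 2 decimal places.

P(θ) = 1 / (1 + exp(−(θ − b)))
P_1 = 1/(1+e^{-1.4700}) = 0.8131
P_2 = 1/(1+e^{0.8300}) = 0.3036
P_3 = 1/(1+e^{0.1300}) = 0.4675
E[score] = 0.8131 + 0.3036 + 0.4675 = 1.5842

1.58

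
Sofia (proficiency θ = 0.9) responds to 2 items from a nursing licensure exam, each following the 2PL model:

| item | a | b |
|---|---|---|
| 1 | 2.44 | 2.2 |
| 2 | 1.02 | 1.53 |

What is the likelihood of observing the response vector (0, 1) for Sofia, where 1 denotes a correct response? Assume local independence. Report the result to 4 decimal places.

P(θ) = 1 / (1 + exp(−a(θ − b)))
P_1 = 1/(1+e^{3.1720}) = 0.0402
P_2 = 1/(1+e^{0.6426}) = 0.3447
L = (1−P_1) × P_2 = 0.9598 × 0.3447 = 0.33079

0.3308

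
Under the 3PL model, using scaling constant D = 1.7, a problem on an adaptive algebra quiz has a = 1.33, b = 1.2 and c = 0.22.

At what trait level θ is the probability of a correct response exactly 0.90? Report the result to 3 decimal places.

P(θ) = c + (1 − c) · 1 / (1 + exp(−D·a(θ − b)))
Remove guessing floor: (0.90 − 0.22)/(1 − 0.22) = 0.8718
logit = ln(0.8718/0.1282) = 1.9169
θ = b + logit/(1.7·a) = 1.2 + 1.9169/2.2610 = 2.0478

2.048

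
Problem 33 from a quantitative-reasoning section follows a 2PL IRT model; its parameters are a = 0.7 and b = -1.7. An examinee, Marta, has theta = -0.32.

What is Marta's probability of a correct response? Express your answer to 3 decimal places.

0.724

P(theta) = 1 / (1 + exp(−a(theta − b)))
Exponent: 0.7 × (-0.32 − (-1.7)) = 0.9660
1/(1 + e^{-0.9660}) = 0.7243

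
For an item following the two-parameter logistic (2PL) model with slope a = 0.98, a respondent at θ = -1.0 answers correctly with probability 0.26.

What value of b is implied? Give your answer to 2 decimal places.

0.07

P(θ) = 1 / (1 + exp(−a(θ − b)))
logit(0.26) = ln(0.26/0.74) = -1.0460
b = θ − logit/(a) = -1.0 − (-1.0460)/0.9800 = 0.0673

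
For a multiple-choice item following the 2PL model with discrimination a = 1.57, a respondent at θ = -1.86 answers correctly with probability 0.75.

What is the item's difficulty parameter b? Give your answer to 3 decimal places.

-2.560

P(θ) = 1 / (1 + exp(−a(θ − b)))
logit(0.75) = ln(0.75/0.25) = 1.0986
b = θ − logit/(a) = -1.86 − 1.0986/1.5700 = -2.5598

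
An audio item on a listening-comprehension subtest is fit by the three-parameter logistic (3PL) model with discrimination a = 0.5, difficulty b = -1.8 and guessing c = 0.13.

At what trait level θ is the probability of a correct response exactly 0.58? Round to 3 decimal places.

P(θ) = c + (1 − c) · 1 / (1 + exp(−a(θ − b)))
Remove guessing floor: (0.58 − 0.13)/(1 − 0.13) = 0.5172
logit = ln(0.5172/0.4828) = 0.0690
θ = b + logit/(a) = -1.8 + 0.0690/0.5000 = -1.6620

-1.662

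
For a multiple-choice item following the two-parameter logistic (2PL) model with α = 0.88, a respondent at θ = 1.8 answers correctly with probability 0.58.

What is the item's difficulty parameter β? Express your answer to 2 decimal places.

1.43

P(θ) = 1 / (1 + exp(−α(θ − β)))
logit(0.58) = ln(0.58/0.42) = 0.3228
β = θ − logit/(α) = 1.8 − 0.3228/0.8800 = 1.4332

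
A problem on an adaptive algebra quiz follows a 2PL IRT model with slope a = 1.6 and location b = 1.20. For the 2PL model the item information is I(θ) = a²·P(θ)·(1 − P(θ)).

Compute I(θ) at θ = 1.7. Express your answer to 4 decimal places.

P = 1/(1+e^{-0.8000}) = 0.6900
P(1−P) = 0.6900 × 0.3100 = 0.2139
I = a² × P(1−P) = 1.6² × 0.2139 = 0.54761

0.5476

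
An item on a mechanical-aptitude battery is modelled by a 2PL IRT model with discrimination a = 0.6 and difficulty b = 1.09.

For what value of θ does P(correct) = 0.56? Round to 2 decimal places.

P(θ) = 1 / (1 + exp(−a(θ − b)))
logit = ln(0.5600/0.4400) = 0.2412
θ = b + logit/(a) = 1.09 + 0.2412/0.6000 = 1.4919

1.49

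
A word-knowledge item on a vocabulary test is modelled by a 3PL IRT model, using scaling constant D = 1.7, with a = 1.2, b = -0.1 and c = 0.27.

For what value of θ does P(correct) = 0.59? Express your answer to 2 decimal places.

-0.22

P(θ) = c + (1 − c) · 1 / (1 + exp(−D·a(θ − b)))
Remove guessing floor: (0.59 − 0.27)/(1 − 0.27) = 0.4384
logit = ln(0.4384/0.5616) = -0.2478
θ = b + logit/(1.7·a) = -0.1 + (-0.2478)/2.0400 = -0.2215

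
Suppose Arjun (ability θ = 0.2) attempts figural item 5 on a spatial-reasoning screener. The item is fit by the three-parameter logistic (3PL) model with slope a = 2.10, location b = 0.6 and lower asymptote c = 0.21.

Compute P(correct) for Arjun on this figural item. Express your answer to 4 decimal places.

0.4482

P(θ) = c + (1 − c) · 1 / (1 + exp(−a(θ − b)))
Exponent: 2.10 × (0.2 − 0.6) = -0.8400
1/(1 + e^{0.8400}) = 0.3015
P = 0.21 + 0.79 × 0.3015 = 0.4482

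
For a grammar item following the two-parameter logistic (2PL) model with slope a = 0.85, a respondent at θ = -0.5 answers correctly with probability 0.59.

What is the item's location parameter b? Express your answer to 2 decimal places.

-0.93

P(θ) = 1 / (1 + exp(−a(θ − b)))
logit(0.59) = ln(0.59/0.41) = 0.3640
b = θ − logit/(a) = -0.5 − 0.3640/0.8500 = -0.9282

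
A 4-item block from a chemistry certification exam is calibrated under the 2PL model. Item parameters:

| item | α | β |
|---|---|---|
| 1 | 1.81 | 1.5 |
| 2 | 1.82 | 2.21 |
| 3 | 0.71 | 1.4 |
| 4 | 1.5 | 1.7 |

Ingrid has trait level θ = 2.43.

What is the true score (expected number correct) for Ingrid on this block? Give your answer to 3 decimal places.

2.867

P(θ) = 1 / (1 + exp(−α(θ − β)))
P_1 = 1/(1+e^{-1.6833}) = 0.8433
P_2 = 1/(1+e^{-0.4004}) = 0.5988
P_3 = 1/(1+e^{-0.7313}) = 0.6751
P_4 = 1/(1+e^{-1.0950}) = 0.7493
E[score] = 0.8433 + 0.5988 + 0.6751 + 0.7493 = 2.8665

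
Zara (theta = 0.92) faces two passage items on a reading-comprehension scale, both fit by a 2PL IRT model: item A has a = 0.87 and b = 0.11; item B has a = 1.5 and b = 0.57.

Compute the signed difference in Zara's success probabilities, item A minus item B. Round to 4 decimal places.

P(theta) = 1 / (1 + exp(−a(theta − b)))
P_A = 0.6692
P_B = 0.6283
P_A − P_B = 0.0409

0.0409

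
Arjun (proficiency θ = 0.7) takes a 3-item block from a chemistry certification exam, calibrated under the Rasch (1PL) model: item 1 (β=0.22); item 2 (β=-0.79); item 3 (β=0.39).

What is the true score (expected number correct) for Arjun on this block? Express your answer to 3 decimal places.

2.011

P(θ) = 1 / (1 + exp(−(θ − β)))
P_1 = 1/(1+e^{-0.4800}) = 0.6177
P_2 = 1/(1+e^{-1.4900}) = 0.8161
P_3 = 1/(1+e^{-0.3100}) = 0.5769
E[score] = 0.6177 + 0.8161 + 0.5769 = 2.0107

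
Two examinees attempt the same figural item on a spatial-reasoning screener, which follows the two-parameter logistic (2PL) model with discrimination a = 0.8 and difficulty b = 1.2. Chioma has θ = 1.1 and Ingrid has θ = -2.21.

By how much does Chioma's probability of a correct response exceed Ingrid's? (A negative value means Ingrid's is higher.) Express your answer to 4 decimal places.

P(θ) = 1 / (1 + exp(−a(θ − b)))
P(Chioma) = 0.4800  [exponent -0.0800]
P(Ingrid) = 0.0613  [exponent -2.7280]
Difference = 0.4800 − 0.0613 = 0.4187

0.4187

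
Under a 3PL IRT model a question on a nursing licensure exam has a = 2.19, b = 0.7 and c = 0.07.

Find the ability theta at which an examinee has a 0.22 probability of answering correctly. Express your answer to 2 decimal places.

P(theta) = c + (1 − c) · 1 / (1 + exp(−a(theta − b)))
Remove guessing floor: (0.22 − 0.07)/(1 − 0.07) = 0.1613
logit = ln(0.1613/0.8387) = -1.6487
theta = b + logit/(a) = 0.7 + (-1.6487)/2.1900 = -0.0528

-0.05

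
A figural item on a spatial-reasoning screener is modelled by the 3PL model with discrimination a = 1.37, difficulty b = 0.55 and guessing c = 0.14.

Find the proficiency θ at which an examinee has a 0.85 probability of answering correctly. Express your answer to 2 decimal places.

1.68

P(θ) = c + (1 − c) · 1 / (1 + exp(−a(θ − b)))
Remove guessing floor: (0.85 − 0.14)/(1 − 0.14) = 0.8256
logit = ln(0.8256/0.1744) = 1.5546
θ = b + logit/(a) = 0.55 + 1.5546/1.3700 = 1.6848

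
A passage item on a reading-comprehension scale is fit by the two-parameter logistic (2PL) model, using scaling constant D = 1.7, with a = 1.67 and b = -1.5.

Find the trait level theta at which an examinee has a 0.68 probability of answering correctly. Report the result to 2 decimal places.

P(theta) = 1 / (1 + exp(−D·a(theta − b)))
logit = ln(0.6800/0.3200) = 0.7538
theta = b + logit/(1.7·a) = -1.5 + 0.7538/2.8390 = -1.2345

-1.23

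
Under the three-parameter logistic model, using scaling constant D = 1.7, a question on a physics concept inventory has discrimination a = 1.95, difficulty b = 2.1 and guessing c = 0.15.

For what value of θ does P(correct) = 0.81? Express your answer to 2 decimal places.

P(θ) = c + (1 − c) · 1 / (1 + exp(−D·a(θ − b)))
Remove guessing floor: (0.81 − 0.15)/(1 − 0.15) = 0.7765
logit = ln(0.7765/0.2235) = 1.2452
θ = b + logit/(1.7·a) = 2.1 + 1.2452/3.3150 = 2.4756

2.48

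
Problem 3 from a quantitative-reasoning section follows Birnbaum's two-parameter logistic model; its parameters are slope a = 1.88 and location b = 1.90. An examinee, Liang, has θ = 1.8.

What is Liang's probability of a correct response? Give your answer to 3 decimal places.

P(θ) = 1 / (1 + exp(−a(θ − b)))
Exponent: 1.88 × (1.8 − 1.90) = -0.1880
1/(1 + e^{0.1880}) = 0.4531

0.453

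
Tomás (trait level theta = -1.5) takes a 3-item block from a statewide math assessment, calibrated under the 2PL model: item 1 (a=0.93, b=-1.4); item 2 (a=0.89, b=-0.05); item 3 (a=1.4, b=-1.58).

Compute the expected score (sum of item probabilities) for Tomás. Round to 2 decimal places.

1.22

P(theta) = 1 / (1 + exp(−a(theta − b)))
P_1 = 1/(1+e^{0.0930}) = 0.4768
P_2 = 1/(1+e^{1.2905}) = 0.2158
P_3 = 1/(1+e^{-0.1120}) = 0.5280
E[score] = 0.4768 + 0.2158 + 0.5280 = 1.2205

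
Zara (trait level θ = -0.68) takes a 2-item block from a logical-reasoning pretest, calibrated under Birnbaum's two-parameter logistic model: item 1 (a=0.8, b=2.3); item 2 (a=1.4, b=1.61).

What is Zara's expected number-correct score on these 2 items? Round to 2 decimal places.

0.12

P(θ) = 1 / (1 + exp(−a(θ − b)))
P_1 = 1/(1+e^{2.3840}) = 0.0844
P_2 = 1/(1+e^{3.2060}) = 0.0389
E[score] = 0.0844 + 0.0389 = 0.1233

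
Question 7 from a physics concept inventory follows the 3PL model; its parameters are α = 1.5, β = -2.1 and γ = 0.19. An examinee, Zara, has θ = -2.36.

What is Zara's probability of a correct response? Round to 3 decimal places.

0.517

P(θ) = γ + (1 − γ) · 1 / (1 + exp(−α(θ − β)))
Exponent: 1.5 × (-2.36 − (-2.1)) = -0.3900
1/(1 + e^{0.3900}) = 0.4037
P = 0.19 + 0.81 × 0.4037 = 0.5170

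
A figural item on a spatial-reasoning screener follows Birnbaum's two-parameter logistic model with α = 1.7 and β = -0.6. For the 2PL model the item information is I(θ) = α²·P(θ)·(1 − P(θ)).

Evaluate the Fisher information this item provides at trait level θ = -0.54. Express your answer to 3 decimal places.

P = 1/(1+e^{-0.1020}) = 0.5255
P(1−P) = 0.5255 × 0.4745 = 0.2494
I = α² × P(1−P) = 1.7² × 0.2494 = 0.72062

0.721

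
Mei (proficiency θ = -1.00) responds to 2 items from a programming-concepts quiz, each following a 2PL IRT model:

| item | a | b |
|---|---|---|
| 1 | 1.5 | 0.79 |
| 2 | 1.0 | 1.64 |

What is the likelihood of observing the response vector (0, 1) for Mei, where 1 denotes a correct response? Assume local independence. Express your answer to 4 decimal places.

0.0624

P(θ) = 1 / (1 + exp(−a(θ − b)))
P_1 = 1/(1+e^{2.6850}) = 0.0639
P_2 = 1/(1+e^{2.6400}) = 0.0666
L = (1−P_1) × P_2 = 0.9361 × 0.0666 = 0.06235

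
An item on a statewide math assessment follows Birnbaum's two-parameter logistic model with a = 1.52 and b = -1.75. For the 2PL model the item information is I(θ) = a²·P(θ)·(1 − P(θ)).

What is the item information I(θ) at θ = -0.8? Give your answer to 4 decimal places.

P = 1/(1+e^{-1.4440}) = 0.8091
P(1−P) = 0.8091 × 0.1909 = 0.1545
I = a² × P(1−P) = 1.52² × 0.1545 = 0.35690

0.3569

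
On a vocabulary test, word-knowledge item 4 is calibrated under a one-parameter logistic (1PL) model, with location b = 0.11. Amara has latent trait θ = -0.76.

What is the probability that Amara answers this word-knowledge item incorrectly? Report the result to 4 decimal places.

0.7047

P(θ) = 1 / (1 + exp(−(θ − b)))
Exponent: (-0.76 − 0.11) = -0.8700
1/(1 + e^{0.8700}) = 0.2953
P = 0.2953
P(incorrect) = 1 − 0.2953 = 0.7047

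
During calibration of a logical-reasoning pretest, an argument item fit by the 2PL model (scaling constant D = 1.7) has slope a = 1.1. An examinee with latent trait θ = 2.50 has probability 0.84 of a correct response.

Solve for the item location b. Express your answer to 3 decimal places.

1.613

P(θ) = 1 / (1 + exp(−D·a(θ − b)))
logit(0.84) = ln(0.84/0.16) = 1.6582
b = θ − logit/(1.7·a) = 2.50 − 1.6582/1.8700 = 1.6132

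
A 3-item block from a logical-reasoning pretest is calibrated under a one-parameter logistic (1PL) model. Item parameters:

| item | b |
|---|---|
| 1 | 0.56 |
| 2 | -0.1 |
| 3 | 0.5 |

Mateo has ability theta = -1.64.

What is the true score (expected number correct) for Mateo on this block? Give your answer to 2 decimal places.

0.38

P(theta) = 1 / (1 + exp(−(theta − b)))
P_1 = 1/(1+e^{2.2000}) = 0.0998
P_2 = 1/(1+e^{1.5400}) = 0.1765
P_3 = 1/(1+e^{2.1400}) = 0.1053
E[score] = 0.0998 + 0.1765 + 0.1053 = 0.3816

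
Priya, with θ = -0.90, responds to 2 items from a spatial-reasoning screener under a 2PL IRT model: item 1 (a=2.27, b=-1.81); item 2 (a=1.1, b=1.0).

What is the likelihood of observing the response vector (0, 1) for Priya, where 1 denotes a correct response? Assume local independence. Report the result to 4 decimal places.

0.0124

P(θ) = 1 / (1 + exp(−a(θ − b)))
P_1 = 1/(1+e^{-2.0657}) = 0.8875
P_2 = 1/(1+e^{2.0900}) = 0.1101
L = (1−P_1) × P_2 = 0.1125 × 0.1101 = 0.01238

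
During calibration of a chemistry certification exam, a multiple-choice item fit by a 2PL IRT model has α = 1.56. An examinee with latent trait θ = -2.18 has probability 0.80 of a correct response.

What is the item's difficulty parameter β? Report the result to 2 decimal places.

P(θ) = 1 / (1 + exp(−α(θ − β)))
logit(0.80) = ln(0.80/0.20) = 1.3863
β = θ − logit/(α) = -2.18 − 1.3863/1.5600 = -3.0687

-3.07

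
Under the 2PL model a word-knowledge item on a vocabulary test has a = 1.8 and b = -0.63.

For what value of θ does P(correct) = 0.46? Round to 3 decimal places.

P(θ) = 1 / (1 + exp(−a(θ − b)))
logit = ln(0.4600/0.5400) = -0.1603
θ = b + logit/(a) = -0.63 + (-0.1603)/1.8000 = -0.7191

-0.719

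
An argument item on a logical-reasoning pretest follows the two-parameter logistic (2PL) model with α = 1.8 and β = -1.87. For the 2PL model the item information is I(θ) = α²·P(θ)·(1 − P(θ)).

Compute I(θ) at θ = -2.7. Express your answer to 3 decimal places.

0.485

P = 1/(1+e^{1.4940}) = 0.1833
P(1−P) = 0.1833 × 0.8167 = 0.1497
I = α² × P(1−P) = 1.8² × 0.1497 = 0.48508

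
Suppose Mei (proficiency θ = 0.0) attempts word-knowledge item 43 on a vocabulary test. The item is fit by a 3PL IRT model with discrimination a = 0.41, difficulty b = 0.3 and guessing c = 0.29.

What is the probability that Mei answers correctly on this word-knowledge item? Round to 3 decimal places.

P(θ) = c + (1 − c) · 1 / (1 + exp(−a(θ − b)))
Exponent: 0.41 × (0.0 − 0.3) = -0.1230
1/(1 + e^{0.1230}) = 0.4693
P = 0.29 + 0.71 × 0.4693 = 0.6232

0.623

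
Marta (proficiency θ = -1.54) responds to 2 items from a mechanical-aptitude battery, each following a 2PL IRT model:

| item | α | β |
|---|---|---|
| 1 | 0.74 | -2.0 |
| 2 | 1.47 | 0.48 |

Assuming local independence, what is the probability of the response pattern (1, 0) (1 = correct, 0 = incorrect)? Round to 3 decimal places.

P(θ) = 1 / (1 + exp(−α(θ − β)))
P_1 = 1/(1+e^{-0.3404}) = 0.5843
P_2 = 1/(1+e^{2.9694}) = 0.0488
L = P_1 × (1−P_2) = 0.5843 × 0.9512 = 0.55576

0.556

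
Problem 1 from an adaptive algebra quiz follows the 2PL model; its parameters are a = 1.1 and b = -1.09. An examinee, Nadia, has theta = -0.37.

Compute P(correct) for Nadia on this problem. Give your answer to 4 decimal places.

0.6883

P(theta) = 1 / (1 + exp(−a(theta − b)))
Exponent: 1.1 × (-0.37 − (-1.09)) = 0.7920
1/(1 + e^{-0.7920}) = 0.6883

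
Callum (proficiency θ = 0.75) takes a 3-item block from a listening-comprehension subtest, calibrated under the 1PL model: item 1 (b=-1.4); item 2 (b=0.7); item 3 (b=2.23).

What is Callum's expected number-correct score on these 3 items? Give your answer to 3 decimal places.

P(θ) = 1 / (1 + exp(−(θ − b)))
P_1 = 1/(1+e^{-2.1500}) = 0.8957
P_2 = 1/(1+e^{-0.0500}) = 0.5125
P_3 = 1/(1+e^{1.4800}) = 0.1854
E[score] = 0.8957 + 0.5125 + 0.1854 = 1.5936

1.594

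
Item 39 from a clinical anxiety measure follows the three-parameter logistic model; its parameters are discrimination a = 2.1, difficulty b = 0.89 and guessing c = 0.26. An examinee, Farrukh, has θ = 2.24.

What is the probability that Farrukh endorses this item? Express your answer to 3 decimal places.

P(θ) = c + (1 − c) · 1 / (1 + exp(−a(θ − b)))
Exponent: 2.1 × (2.24 − 0.89) = 2.8350
1/(1 + e^{-2.8350}) = 0.9445
P = 0.26 + 0.74 × 0.9445 = 0.9590

0.959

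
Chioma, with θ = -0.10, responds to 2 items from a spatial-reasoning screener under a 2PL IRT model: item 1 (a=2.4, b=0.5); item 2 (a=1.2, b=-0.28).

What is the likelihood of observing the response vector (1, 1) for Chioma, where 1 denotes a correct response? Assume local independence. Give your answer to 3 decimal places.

P(θ) = 1 / (1 + exp(−a(θ − b)))
P_1 = 1/(1+e^{1.4400}) = 0.1915
P_2 = 1/(1+e^{-0.2160}) = 0.5538
L = P_1 × P_2 = 0.1915 × 0.5538 = 0.10608

0.106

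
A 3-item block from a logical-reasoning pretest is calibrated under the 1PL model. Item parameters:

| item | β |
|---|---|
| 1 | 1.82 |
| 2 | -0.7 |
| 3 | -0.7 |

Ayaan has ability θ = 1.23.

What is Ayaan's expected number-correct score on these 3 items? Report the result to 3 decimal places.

2.103

P(θ) = 1 / (1 + exp(−(θ − β)))
P_1 = 1/(1+e^{0.5900}) = 0.3566
P_2 = 1/(1+e^{-1.9300}) = 0.8732
P_3 = 1/(1+e^{-1.9300}) = 0.8732
E[score] = 0.3566 + 0.8732 + 0.8732 = 2.1031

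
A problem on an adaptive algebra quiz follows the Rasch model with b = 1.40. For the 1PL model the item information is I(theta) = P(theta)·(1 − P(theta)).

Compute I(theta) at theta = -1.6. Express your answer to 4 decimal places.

0.0452

P = 1/(1+e^{3.0000}) = 0.0474
P(1−P) = 0.0474 × 0.9526 = 0.0452
I = P(1−P) = 0.04518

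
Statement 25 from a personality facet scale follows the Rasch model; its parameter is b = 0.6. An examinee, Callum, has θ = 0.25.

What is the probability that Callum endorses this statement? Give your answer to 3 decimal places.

P(θ) = 1 / (1 + exp(−(θ − b)))
Exponent: (0.25 − 0.6) = -0.3500
1/(1 + e^{0.3500}) = 0.4134
P = 0.4134

0.413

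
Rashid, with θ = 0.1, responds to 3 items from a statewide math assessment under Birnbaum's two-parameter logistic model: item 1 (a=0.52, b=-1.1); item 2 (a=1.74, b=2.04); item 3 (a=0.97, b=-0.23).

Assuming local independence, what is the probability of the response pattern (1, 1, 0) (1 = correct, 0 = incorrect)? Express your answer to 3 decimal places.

0.009

P(θ) = 1 / (1 + exp(−a(θ − b)))
P_1 = 1/(1+e^{-0.6240}) = 0.6511
P_2 = 1/(1+e^{3.3756}) = 0.0331
P_3 = 1/(1+e^{-0.3201}) = 0.5793
L = P_1 × P_2 × (1−P_3) = 0.6511 × 0.0331 × 0.4207 = 0.00906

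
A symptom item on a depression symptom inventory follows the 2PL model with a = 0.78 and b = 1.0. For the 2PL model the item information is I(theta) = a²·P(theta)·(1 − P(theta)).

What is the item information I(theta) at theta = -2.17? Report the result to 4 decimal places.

P = 1/(1+e^{2.4726}) = 0.0778
P(1−P) = 0.0778 × 0.9222 = 0.0717
I = a² × P(1−P) = 0.78² × 0.0717 = 0.04365

0.0437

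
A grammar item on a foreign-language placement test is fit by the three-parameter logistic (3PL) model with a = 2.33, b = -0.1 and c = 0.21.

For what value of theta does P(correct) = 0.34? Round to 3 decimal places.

-0.797

P(theta) = c + (1 − c) · 1 / (1 + exp(−a(theta − b)))
Remove guessing floor: (0.34 − 0.21)/(1 − 0.21) = 0.1646
logit = ln(0.1646/0.8354) = -1.6247
theta = b + logit/(a) = -0.1 + (-1.6247)/2.3300 = -0.7973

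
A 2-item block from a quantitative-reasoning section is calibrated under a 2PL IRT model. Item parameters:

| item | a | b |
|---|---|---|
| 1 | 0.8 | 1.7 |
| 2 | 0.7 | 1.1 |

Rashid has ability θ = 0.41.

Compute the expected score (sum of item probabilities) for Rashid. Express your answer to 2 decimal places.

0.64

P(θ) = 1 / (1 + exp(−a(θ − b)))
P_1 = 1/(1+e^{1.0320}) = 0.2627
P_2 = 1/(1+e^{0.4830}) = 0.3815
E[score] = 0.2627 + 0.3815 = 0.6442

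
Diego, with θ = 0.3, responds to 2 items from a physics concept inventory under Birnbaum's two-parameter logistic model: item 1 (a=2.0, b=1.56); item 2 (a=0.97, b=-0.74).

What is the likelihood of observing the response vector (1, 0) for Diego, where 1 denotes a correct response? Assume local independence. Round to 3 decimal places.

P(θ) = 1 / (1 + exp(−a(θ − b)))
P_1 = 1/(1+e^{2.5200}) = 0.0745
P_2 = 1/(1+e^{-1.0088}) = 0.7328
L = P_1 × (1−P_2) = 0.0745 × 0.2672 = 0.01990

0.020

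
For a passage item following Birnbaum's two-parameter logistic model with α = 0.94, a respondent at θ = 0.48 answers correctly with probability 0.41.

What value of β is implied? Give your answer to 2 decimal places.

P(θ) = 1 / (1 + exp(−α(θ − β)))
logit(0.41) = ln(0.41/0.59) = -0.3640
β = θ − logit/(α) = 0.48 − (-0.3640)/0.9400 = 0.8672

0.87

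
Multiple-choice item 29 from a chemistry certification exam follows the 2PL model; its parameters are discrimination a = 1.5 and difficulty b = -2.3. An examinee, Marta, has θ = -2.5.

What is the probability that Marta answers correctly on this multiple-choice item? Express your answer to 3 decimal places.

0.426

P(θ) = 1 / (1 + exp(−a(θ − b)))
Exponent: 1.5 × (-2.5 − (-2.3)) = -0.3000
1/(1 + e^{0.3000}) = 0.4256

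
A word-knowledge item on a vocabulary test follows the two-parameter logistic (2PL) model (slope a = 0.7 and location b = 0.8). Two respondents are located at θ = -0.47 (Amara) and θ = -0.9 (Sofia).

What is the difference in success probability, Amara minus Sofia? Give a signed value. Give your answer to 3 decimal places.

0.058

P(θ) = 1 / (1 + exp(−a(θ − b)))
P(Amara) = 0.2913  [exponent -0.8890]
P(Sofia) = 0.2333  [exponent -1.1900]
Difference = 0.2913 − 0.2333 = 0.0581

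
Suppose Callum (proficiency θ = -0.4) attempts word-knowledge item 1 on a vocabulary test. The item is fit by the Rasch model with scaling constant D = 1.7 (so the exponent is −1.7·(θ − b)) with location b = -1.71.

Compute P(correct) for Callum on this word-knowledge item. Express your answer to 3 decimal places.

0.903

P(θ) = 1 / (1 + exp(−D·(θ − b)))
Exponent: 1.7 × (-0.4 − (-1.71)) = 2.2270
1/(1 + e^{-2.2270}) = 0.9026
P = 0.9026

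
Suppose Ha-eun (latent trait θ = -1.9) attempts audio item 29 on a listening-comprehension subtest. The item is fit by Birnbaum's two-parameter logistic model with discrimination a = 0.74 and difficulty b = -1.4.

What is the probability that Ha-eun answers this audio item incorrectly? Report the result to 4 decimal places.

0.5915

P(θ) = 1 / (1 + exp(−a(θ − b)))
Exponent: 0.74 × (-1.9 − (-1.4)) = -0.3700
1/(1 + e^{0.3700}) = 0.4085
P(incorrect) = 1 − 0.4085 = 0.5915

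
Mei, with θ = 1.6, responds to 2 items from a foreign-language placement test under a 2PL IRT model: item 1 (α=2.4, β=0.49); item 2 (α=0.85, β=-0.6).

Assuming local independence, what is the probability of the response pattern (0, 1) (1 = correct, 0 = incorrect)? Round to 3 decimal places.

0.056

P(θ) = 1 / (1 + exp(−α(θ − β)))
P_1 = 1/(1+e^{-2.6640}) = 0.9349
P_2 = 1/(1+e^{-1.8700}) = 0.8665
L = (1−P_1) × P_2 = 0.0651 × 0.8665 = 0.05643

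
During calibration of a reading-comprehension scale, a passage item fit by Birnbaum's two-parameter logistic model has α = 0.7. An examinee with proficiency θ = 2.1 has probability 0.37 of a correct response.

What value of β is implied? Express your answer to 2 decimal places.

P(θ) = 1 / (1 + exp(−α(θ − β)))
logit(0.37) = ln(0.37/0.63) = -0.5322
β = θ − logit/(α) = 2.1 − (-0.5322)/0.7000 = 2.8603

2.86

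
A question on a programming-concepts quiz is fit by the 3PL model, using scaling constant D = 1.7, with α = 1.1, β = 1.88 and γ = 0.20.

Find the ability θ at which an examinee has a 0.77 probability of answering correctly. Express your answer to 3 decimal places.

P(θ) = γ + (1 − γ) · 1 / (1 + exp(−D·α(θ − β)))
Remove guessing floor: (0.77 − 0.20)/(1 − 0.20) = 0.7125
logit = ln(0.7125/0.2875) = 0.9076
θ = β + logit/(1.7·α) = 1.88 + 0.9076/1.8700 = 2.3653

2.365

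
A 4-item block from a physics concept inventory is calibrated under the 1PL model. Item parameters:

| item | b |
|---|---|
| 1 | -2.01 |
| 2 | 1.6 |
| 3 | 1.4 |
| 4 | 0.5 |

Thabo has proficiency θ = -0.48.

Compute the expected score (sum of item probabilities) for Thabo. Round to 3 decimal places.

P(θ) = 1 / (1 + exp(−(θ − b)))
P_1 = 1/(1+e^{-1.5300}) = 0.8220
P_2 = 1/(1+e^{2.0800}) = 0.1111
P_3 = 1/(1+e^{1.8800}) = 0.1324
P_4 = 1/(1+e^{0.9800}) = 0.2729
E[score] = 0.8220 + 0.1111 + 0.1324 + 0.2729 = 1.3383

1.338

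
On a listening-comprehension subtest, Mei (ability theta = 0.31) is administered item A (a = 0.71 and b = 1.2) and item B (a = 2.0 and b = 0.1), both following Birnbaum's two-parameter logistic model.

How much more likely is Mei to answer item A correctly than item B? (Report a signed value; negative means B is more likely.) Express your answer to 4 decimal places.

P(theta) = 1 / (1 + exp(−a(theta − b)))
P_A = 0.3471
P_B = 0.6035
P_A − P_B = -0.2564

-0.2564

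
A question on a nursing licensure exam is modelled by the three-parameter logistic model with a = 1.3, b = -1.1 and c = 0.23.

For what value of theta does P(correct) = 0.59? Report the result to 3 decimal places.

-1.200

P(theta) = c + (1 − c) · 1 / (1 + exp(−a(theta − b)))
Remove guessing floor: (0.59 − 0.23)/(1 − 0.23) = 0.4675
logit = ln(0.4675/0.5325) = -0.1301
theta = b + logit/(a) = -1.1 + (-0.1301)/1.3000 = -1.2000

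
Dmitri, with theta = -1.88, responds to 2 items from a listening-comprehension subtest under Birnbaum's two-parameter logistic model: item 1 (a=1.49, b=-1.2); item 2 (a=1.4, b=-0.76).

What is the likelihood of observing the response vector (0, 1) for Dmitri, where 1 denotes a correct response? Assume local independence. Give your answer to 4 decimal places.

0.1266

P(theta) = 1 / (1 + exp(−a(theta − b)))
P_1 = 1/(1+e^{1.0132}) = 0.2664
P_2 = 1/(1+e^{1.5680}) = 0.1725
L = (1−P_1) × P_2 = 0.7336 × 0.1725 = 0.12656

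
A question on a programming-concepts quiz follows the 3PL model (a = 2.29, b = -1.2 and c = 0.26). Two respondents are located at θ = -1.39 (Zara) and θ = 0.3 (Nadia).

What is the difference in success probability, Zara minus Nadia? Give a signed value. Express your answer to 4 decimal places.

-0.4261

P(θ) = c + (1 − c) · 1 / (1 + exp(−a(θ − b)))
P(Zara) = 0.5508  [exponent -0.4351]
P(Nadia) = 0.9769  [exponent 3.4350]
Difference = 0.5508 − 0.9769 = -0.4261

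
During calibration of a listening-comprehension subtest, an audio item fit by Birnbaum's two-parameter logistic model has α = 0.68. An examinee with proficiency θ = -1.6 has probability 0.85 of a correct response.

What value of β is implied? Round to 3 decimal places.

-4.151

P(θ) = 1 / (1 + exp(−α(θ − β)))
logit(0.85) = ln(0.85/0.15) = 1.7346
β = θ − logit/(α) = -1.6 − 1.7346/0.6800 = -4.1509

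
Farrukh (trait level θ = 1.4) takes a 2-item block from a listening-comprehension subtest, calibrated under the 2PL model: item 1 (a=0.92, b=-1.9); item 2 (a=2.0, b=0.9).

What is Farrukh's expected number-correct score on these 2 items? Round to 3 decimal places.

P(θ) = 1 / (1 + exp(−a(θ − b)))
P_1 = 1/(1+e^{-3.0360}) = 0.9542
P_2 = 1/(1+e^{-1.0000}) = 0.7311
E[score] = 0.9542 + 0.7311 = 1.6852

1.685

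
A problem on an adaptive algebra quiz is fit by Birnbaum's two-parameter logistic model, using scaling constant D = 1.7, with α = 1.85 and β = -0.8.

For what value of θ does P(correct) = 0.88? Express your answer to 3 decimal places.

-0.166

P(θ) = 1 / (1 + exp(−D·α(θ − β)))
logit = ln(0.8800/0.1200) = 1.9924
θ = β + logit/(1.7·α) = -0.8 + 1.9924/3.1450 = -0.1665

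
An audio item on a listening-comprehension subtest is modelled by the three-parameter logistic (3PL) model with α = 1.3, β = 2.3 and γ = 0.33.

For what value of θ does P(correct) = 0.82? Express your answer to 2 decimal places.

P(θ) = γ + (1 − γ) · 1 / (1 + exp(−α(θ − β)))
Remove guessing floor: (0.82 − 0.33)/(1 − 0.33) = 0.7313
logit = ln(0.7313/0.2687) = 1.0014
θ = β + logit/(α) = 2.3 + 1.0014/1.3000 = 3.0703

3.07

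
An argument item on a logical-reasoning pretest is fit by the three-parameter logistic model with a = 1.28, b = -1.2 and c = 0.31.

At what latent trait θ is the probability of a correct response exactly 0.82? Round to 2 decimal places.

-0.39

P(θ) = c + (1 − c) · 1 / (1 + exp(−a(θ − b)))
Remove guessing floor: (0.82 − 0.31)/(1 − 0.31) = 0.7391
logit = ln(0.7391/0.2609) = 1.0415
θ = b + logit/(a) = -1.2 + 1.0415/1.2800 = -0.3864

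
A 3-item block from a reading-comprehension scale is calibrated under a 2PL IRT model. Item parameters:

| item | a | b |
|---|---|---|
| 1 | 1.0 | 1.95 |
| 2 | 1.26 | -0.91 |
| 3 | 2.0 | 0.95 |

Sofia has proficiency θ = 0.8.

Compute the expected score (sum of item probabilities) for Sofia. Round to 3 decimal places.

P(θ) = 1 / (1 + exp(−a(θ − b)))
P_1 = 1/(1+e^{1.1500}) = 0.2405
P_2 = 1/(1+e^{-2.1546}) = 0.8961
P_3 = 1/(1+e^{0.3000}) = 0.4256
E[score] = 0.2405 + 0.8961 + 0.4256 = 1.5621

1.562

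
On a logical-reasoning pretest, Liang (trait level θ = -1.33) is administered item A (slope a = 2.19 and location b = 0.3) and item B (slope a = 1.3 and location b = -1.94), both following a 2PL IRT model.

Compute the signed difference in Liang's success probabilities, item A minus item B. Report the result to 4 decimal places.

P(θ) = 1 / (1 + exp(−a(θ − b)))
P_A = 0.0274
P_B = 0.6885
P_A − P_B = -0.6611

-0.6611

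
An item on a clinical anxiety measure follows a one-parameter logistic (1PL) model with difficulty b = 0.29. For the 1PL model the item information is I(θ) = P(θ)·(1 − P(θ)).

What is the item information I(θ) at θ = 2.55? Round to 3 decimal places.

P = 1/(1+e^{-2.2600}) = 0.9055
P(1−P) = 0.9055 × 0.0945 = 0.0856
I = P(1−P) = 0.08556

0.086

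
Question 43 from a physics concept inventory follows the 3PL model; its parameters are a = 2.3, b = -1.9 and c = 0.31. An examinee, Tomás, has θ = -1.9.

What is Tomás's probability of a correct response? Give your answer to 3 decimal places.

0.655

P(θ) = c + (1 − c) · 1 / (1 + exp(−a(θ − b)))
Exponent: 2.3 × (-1.9 − (-1.9)) = 0.0000
1/(1 + e^{0.0000}) = 0.5000
P = 0.31 + 0.69 × 0.5000 = 0.6550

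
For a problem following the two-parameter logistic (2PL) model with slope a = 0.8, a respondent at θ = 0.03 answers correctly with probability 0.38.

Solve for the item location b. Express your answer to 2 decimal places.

P(θ) = 1 / (1 + exp(−a(θ − b)))
logit(0.38) = ln(0.38/0.62) = -0.4895
b = θ − logit/(a) = 0.03 − (-0.4895)/0.8000 = 0.6419

0.64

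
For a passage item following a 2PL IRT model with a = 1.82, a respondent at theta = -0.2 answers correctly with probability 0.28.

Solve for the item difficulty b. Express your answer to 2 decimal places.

0.32

P(theta) = 1 / (1 + exp(−a(theta − b)))
logit(0.28) = ln(0.28/0.72) = -0.9445
b = theta − logit/(a) = -0.2 − (-0.9445)/1.8200 = 0.3189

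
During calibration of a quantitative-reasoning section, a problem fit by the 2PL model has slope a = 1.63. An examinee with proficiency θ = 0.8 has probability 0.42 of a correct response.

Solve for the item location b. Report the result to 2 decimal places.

P(θ) = 1 / (1 + exp(−a(θ − b)))
logit(0.42) = ln(0.42/0.58) = -0.3228
b = θ − logit/(a) = 0.8 − (-0.3228)/1.6300 = 0.9980

1.00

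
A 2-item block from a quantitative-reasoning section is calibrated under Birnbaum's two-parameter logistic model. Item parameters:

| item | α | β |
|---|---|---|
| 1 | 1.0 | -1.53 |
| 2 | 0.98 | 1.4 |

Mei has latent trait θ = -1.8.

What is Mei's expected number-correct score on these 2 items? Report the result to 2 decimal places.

0.47

P(θ) = 1 / (1 + exp(−α(θ − β)))
P_1 = 1/(1+e^{0.2700}) = 0.4329
P_2 = 1/(1+e^{3.1360}) = 0.0416
E[score] = 0.4329 + 0.0416 = 0.4746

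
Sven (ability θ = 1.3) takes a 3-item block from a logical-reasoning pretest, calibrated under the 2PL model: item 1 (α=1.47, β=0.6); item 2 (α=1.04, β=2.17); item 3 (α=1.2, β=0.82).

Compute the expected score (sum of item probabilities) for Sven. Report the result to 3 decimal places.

1.665

P(θ) = 1 / (1 + exp(−α(θ − β)))
P_1 = 1/(1+e^{-1.0290}) = 0.7367
P_2 = 1/(1+e^{0.9048}) = 0.2881
P_3 = 1/(1+e^{-0.5760}) = 0.6401
E[score] = 0.7367 + 0.2881 + 0.6401 = 1.6649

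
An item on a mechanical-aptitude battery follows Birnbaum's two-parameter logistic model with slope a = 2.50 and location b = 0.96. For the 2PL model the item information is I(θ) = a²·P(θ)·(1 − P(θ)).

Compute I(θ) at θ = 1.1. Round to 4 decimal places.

1.5156

P = 1/(1+e^{-0.3500}) = 0.5866
P(1−P) = 0.5866 × 0.4134 = 0.2425
I = a² × P(1−P) = 2.50² × 0.2425 = 1.51561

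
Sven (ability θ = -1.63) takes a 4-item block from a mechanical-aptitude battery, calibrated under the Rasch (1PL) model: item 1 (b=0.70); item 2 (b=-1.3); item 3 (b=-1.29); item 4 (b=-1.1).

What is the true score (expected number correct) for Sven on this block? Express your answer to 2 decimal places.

1.29

P(θ) = 1 / (1 + exp(−(θ − b)))
P_1 = 1/(1+e^{2.3300}) = 0.0887
P_2 = 1/(1+e^{0.3300}) = 0.4182
P_3 = 1/(1+e^{0.3400}) = 0.4158
P_4 = 1/(1+e^{0.5300}) = 0.3705
E[score] = 0.0887 + 0.4182 + 0.4158 + 0.3705 = 1.2932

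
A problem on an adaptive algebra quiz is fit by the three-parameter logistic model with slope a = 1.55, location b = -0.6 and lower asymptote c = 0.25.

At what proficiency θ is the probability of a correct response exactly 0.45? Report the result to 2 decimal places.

P(θ) = c + (1 − c) · 1 / (1 + exp(−a(θ − b)))
Remove guessing floor: (0.45 − 0.25)/(1 − 0.25) = 0.2667
logit = ln(0.2667/0.7333) = -1.0116
θ = b + logit/(a) = -0.6 + (-1.0116)/1.5500 = -1.2526

-1.25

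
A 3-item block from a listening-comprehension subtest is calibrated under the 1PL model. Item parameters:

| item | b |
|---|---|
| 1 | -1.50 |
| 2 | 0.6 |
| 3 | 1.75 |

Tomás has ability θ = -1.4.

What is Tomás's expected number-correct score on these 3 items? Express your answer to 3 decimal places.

0.685

P(θ) = 1 / (1 + exp(−(θ − b)))
P_1 = 1/(1+e^{-0.1000}) = 0.5250
P_2 = 1/(1+e^{2.0000}) = 0.1192
P_3 = 1/(1+e^{3.1500}) = 0.0411
E[score] = 0.5250 + 0.1192 + 0.0411 = 0.6853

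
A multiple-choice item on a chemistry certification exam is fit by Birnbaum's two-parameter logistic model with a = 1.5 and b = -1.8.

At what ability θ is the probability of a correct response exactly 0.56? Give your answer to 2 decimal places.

P(θ) = 1 / (1 + exp(−a(θ − b)))
logit = ln(0.5600/0.4400) = 0.2412
θ = b + logit/(a) = -1.8 + 0.2412/1.5000 = -1.6392

-1.64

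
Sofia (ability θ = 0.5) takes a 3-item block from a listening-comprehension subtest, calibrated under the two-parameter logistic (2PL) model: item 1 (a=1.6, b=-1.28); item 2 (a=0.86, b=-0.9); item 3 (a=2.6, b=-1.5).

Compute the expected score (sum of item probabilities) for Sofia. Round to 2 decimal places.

2.71

P(θ) = 1 / (1 + exp(−a(θ − b)))
P_1 = 1/(1+e^{-2.8480}) = 0.9452
P_2 = 1/(1+e^{-1.2040}) = 0.7692
P_3 = 1/(1+e^{-5.2000}) = 0.9945
E[score] = 0.9452 + 0.7692 + 0.9945 = 2.7090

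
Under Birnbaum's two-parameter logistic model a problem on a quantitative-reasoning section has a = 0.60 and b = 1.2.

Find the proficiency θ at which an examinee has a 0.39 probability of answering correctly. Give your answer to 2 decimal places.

0.45

P(θ) = 1 / (1 + exp(−a(θ − b)))
logit = ln(0.3900/0.6100) = -0.4473
θ = b + logit/(a) = 1.2 + (-0.4473)/0.6000 = 0.4545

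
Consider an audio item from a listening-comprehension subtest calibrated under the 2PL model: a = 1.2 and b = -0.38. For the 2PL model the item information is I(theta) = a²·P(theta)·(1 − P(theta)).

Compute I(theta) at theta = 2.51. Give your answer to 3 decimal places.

P = 1/(1+e^{-3.4680}) = 0.9698
P(1−P) = 0.9698 × 0.0302 = 0.0293
I = a² × P(1−P) = 1.2² × 0.0293 = 0.04222

0.042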